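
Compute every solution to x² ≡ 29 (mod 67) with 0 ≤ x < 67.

Since 67 ≡ 3 (mod 4), a square root of 29 is 29^((67+1)/4) = 29^17 mod 67.
Repeated squaring: 29^2≡37, 29^4≡29, 29^8≡37, 29^16≡29 (mod 67).
29^17 = 29^(16+1) ≡ 37 (mod 67).
Check: 37² = 1369 ≡ 29 (mod 67). The two roots are 30 and 37.

30, 37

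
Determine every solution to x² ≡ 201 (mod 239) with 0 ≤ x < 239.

100, 139

Since 239 ≡ 3 (mod 4), a square root of 201 is 201^((239+1)/4) = 201^60 mod 239.
Repeated squaring: 201^2≡10, 201^4≡100, 201^8≡201, 201^16≡10, 201^32≡100 (mod 239).
201^60 = 201^(32+16+8+4) ≡ 100 (mod 239).
Check: 100² = 10000 ≡ 201 (mod 239). The two roots are 100 and 139.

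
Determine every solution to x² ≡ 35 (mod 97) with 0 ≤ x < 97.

36, 61

97 ≡ 1 (mod 4), so we find a root by search.
Trying successive values, 36² = 1296 ≡ 35 (mod 97). The other root is 97 − 36 = 61.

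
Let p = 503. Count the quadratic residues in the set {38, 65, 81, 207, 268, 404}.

(38/503) = -1 → non-residue.
(65/503) = -1 → non-residue.
(81/503) = +1 → QR.
(207/503) = +1 → QR.
(268/503) = +1 → QR.
(404/503) = -1 → non-residue.
Total quadratic residues among the 6: 3.

3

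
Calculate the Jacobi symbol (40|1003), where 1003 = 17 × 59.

Pull out 2^3: since 1003 ≡ 3 (mod 8), (2/1003) = -1, so (2/1003)^3 = -1.
Reciprocity: 5 ≡ 1 and 1003 ≡ 3 (mod 4), so (5/1003) = +(1003/5).
Reduce top mod 5: now compute (3/5).
Reciprocity: 3 ≡ 3 and 5 ≡ 1 (mod 4), so (3/5) = +(5/3).
Reduce top mod 3: now compute (2/3).
Pull out 2: since 3 ≡ 3 (mod 8), (2/3) = -1.
Reached (1/3) = 1. Collecting the sign flips along the way, the symbol is +1.

1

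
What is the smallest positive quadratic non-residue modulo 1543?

3

(2/1543) = +1, so 2 is a residue.
(3/1543) = −1, so 3 is the smallest positive non-residue mod 1543.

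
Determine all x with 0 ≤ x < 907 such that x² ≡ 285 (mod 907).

Since 907 ≡ 3 (mod 4), a square root of 285 is 285^((907+1)/4) = 285^227 mod 907.
Repeated squaring: 285^2≡502, 285^4≡765, 285^8≡210, 285^16≡564, 285^32≡646, 285^64≡96, 285^128≡146 (mod 907).
285^227 = 285^(128+64+32+2+1) ≡ 679 (mod 907).
Check: 679² = 461041 ≡ 285 (mod 907). The two roots are 228 and 679.

228, 679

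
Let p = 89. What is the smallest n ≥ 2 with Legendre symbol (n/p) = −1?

(2/89) = +1, so 2 is a residue.
(3/89) = −1, so 3 is the smallest positive non-residue mod 89.

3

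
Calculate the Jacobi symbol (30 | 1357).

Pull out 2: since 1357 ≡ 5 (mod 8), (2/1357) = -1.
Reciprocity: 15 ≡ 3 and 1357 ≡ 1 (mod 4), so (15/1357) = +(1357/15).
Reduce top mod 15: now compute (7/15).
Reciprocity: 7 ≡ 3 and 15 ≡ 3 (mod 4), so (7/15) = −(15/7).
Reduce top mod 7: now compute (1/7).
Reached (1/7) = 1. Collecting the sign flips along the way, the symbol is +1.

1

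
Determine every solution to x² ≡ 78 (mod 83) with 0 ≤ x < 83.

Since 83 ≡ 3 (mod 4), a square root of 78 is 78^((83+1)/4) = 78^21 mod 83.
Repeated squaring: 78^2≡25, 78^4≡44, 78^8≡27, 78^16≡65 (mod 83).
78^21 = 78^(16+4+1) ≡ 59 (mod 83).
Check: 59² = 3481 ≡ 78 (mod 83). The two roots are 24 and 59.

24, 59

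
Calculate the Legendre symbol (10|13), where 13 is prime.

Pull out 2: since 13 ≡ 5 (mod 8), (2/13) = -1.
Reciprocity: 5 ≡ 1 and 13 ≡ 1 (mod 4), so (5/13) = +(13/5).
Reduce top mod 5: now compute (3/5).
Reciprocity: 3 ≡ 3 and 5 ≡ 1 (mod 4), so (3/5) = +(5/3).
Reduce top mod 3: now compute (2/3).
Pull out 2: since 3 ≡ 3 (mod 8), (2/3) = -1.
Reached (1/3) = 1. Collecting the sign flips along the way, the symbol is +1.

1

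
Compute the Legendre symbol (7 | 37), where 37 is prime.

1

Euler's criterion: (7/37) ≡ 7^18 (mod 37).
7^2 ≡ 12 (mod 37)
7^4 ≡ 33 (mod 37)
7^8 ≡ 16 (mod 37)
7^16 ≡ 34 (mod 37)
7^18 = 7^(16+2) ≡ 1 (mod 37).
Result is 1, so (7/37) = 1.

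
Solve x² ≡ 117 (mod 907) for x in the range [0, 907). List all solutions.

Since 907 ≡ 3 (mod 4), a square root of 117 is 117^((907+1)/4) = 117^227 mod 907.
Repeated squaring: 117^2≡84, 117^4≡707, 117^8≡92, 117^16≡301, 117^32≡808, 117^64≡731, 117^128≡138 (mod 907).
117^227 = 117^(128+64+32+2+1) ≡ 875 (mod 907).
Check: 875² = 765625 ≡ 117 (mod 907). The two roots are 32 and 875.

32, 875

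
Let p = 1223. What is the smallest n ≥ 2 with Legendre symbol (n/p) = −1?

(2/1223) = +1, so 2 is a residue.
(3/1223) = +1, so 3 is a residue.
(4/1223) = +1, so 4 is a residue.
(5/1223) = −1, so 5 is the smallest positive non-residue mod 1223.

5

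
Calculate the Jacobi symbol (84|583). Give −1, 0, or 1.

1

Pull out 2^2: since 583 ≡ 7 (mod 8), (2/583) = +1, so (2/583)^2 = +1.
Reciprocity: 21 ≡ 1 and 583 ≡ 3 (mod 4), so (21/583) = +(583/21).
Reduce top mod 21: now compute (16/21).
Pull out 2^4: since 21 ≡ 5 (mod 8), (2/21) = -1, so (2/21)^4 = +1.
Reached (1/21) = 1. Collecting the sign flips along the way, the symbol is +1.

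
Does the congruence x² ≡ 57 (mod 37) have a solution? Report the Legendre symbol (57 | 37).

Euler's criterion: (57/37) ≡ 20^18 (mod 37).
20^2 ≡ 30 (mod 37)
20^4 ≡ 12 (mod 37)
20^8 ≡ 33 (mod 37)
20^16 ≡ 16 (mod 37)
20^18 = 20^(16+2) ≡ 36 (mod 37).
Result is 36 ≡ −1, so (57/37) = −1.

-1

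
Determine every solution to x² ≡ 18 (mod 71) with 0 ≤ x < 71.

Since 71 ≡ 3 (mod 4), a square root of 18 is 18^((71+1)/4) = 18^18 mod 71.
Repeated squaring: 18^2≡40, 18^4≡38, 18^8≡24, 18^16≡8 (mod 71).
18^18 = 18^(16+2) ≡ 36 (mod 71).
Check: 36² = 1296 ≡ 18 (mod 71). The two roots are 35 and 36.

35, 36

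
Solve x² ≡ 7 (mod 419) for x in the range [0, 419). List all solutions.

114, 305

Since 419 ≡ 3 (mod 4), a square root of 7 is 7^((419+1)/4) = 7^105 mod 419.
Repeated squaring: 7^2≡49, 7^4≡306, 7^8≡199, 7^16≡215, 7^32≡135, 7^64≡208 (mod 419).
7^105 = 7^(64+32+8+1) ≡ 114 (mod 419).
Check: 114² = 12996 ≡ 7 (mod 419). The two roots are 114 and 305.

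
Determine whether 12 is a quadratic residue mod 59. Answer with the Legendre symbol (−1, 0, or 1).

Pull out 2^2: since 59 ≡ 3 (mod 8), (2/59) = -1, so (2/59)^2 = +1.
Reciprocity: 3 ≡ 3 and 59 ≡ 3 (mod 4), so (3/59) = −(59/3).
Reduce top mod 3: now compute (2/3).
Pull out 2: since 3 ≡ 3 (mod 8), (2/3) = -1.
Reached (1/3) = 1. Collecting the sign flips along the way, the symbol is +1.

1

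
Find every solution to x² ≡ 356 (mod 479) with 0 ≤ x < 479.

Since 479 ≡ 3 (mod 4), a square root of 356 is 356^((479+1)/4) = 356^120 mod 479.
Repeated squaring: 356^2≡280, 356^4≡323, 356^8≡386, 356^16≡27, 356^32≡250, 356^64≡230 (mod 479).
356^120 = 356^(64+32+16+8) ≡ 75 (mod 479).
Check: 75² = 5625 ≡ 356 (mod 479). The two roots are 75 and 404.

75, 404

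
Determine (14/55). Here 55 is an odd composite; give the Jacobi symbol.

1

Pull out 2: since 55 ≡ 7 (mod 8), (2/55) = +1.
Reciprocity: 7 ≡ 3 and 55 ≡ 3 (mod 4), so (7/55) = −(55/7).
Reduce top mod 7: now compute (6/7).
Pull out 2: since 7 ≡ 7 (mod 8), (2/7) = +1.
Reciprocity: 3 ≡ 3 and 7 ≡ 3 (mod 4), so (3/7) = −(7/3).
Reduce top mod 3: now compute (1/3).
Reached (1/3) = 1. Collecting the sign flips along the way, the symbol is +1.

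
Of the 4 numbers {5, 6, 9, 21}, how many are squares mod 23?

2

(5/23) = -1 → non-residue.
(6/23) = +1 → QR.
(9/23) = +1 → QR.
(21/23) = -1 → non-residue.
Total quadratic residues among the 4: 2.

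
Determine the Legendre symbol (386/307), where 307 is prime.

1

First reduce: 386 ≡ 79 (mod 307).
Reciprocity: 79 ≡ 3 and 307 ≡ 3 (mod 4), so (79/307) = −(307/79).
Reduce top mod 79: now compute (70/79).
Pull out 2: since 79 ≡ 7 (mod 8), (2/79) = +1.
Reciprocity: 35 ≡ 3 and 79 ≡ 3 (mod 4), so (35/79) = −(79/35).
Reduce top mod 35: now compute (9/35).
Reciprocity: 9 ≡ 1 and 35 ≡ 3 (mod 4), so (9/35) = +(35/9).
Reduce top mod 9: now compute (8/9).
Pull out 2^3: since 9 ≡ 1 (mod 8), (2/9) = +1, so (2/9)^3 = +1.
Reached (1/9) = 1. Collecting the sign flips along the way, the symbol is +1.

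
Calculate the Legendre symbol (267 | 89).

First reduce: 267 ≡ 0 (mod 89).
Top reduces to 0: gcd > 1, so the symbol is 0.

0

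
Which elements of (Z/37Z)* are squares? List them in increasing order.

1, 3, 4, 7, 9, 10, 11, 12, 16, 21, 25, 26, 27, 28, 30, 33, 34, 36

Square k = 1,…,18 (k and 37−k give the same square):
1²=1, 2²=4, 3²=9, 4²=16, 5²=25, 6²=36, 7²≡12, 8²≡27, 9²≡7, 10²≡26, 11²≡10, 12²≡33, 13²≡21, 14²≡11, 15²≡3, 16²≡34, 17²≡30, 18²≡28 (mod 37).
So the quadratic residues mod 37 are {1, 3, 4, 7, 9, 10, 11, 12, 16, 21, 25, 26, 27, 28, 30, 33, 34, 36}.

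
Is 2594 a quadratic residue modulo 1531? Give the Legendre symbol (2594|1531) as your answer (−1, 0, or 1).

-1

First reduce: 2594 ≡ 1063 (mod 1531).
Reciprocity: 1063 ≡ 3 and 1531 ≡ 3 (mod 4), so (1063/1531) = −(1531/1063).
Reduce top mod 1063: now compute (468/1063).
Pull out 2^2: since 1063 ≡ 7 (mod 8), (2/1063) = +1, so (2/1063)^2 = +1.
Reciprocity: 117 ≡ 1 and 1063 ≡ 3 (mod 4), so (117/1063) = +(1063/117).
Reduce top mod 117: now compute (10/117).
Pull out 2: since 117 ≡ 5 (mod 8), (2/117) = -1.
Reciprocity: 5 ≡ 1 and 117 ≡ 1 (mod 4), so (5/117) = +(117/5).
Reduce top mod 5: now compute (2/5).
Pull out 2: since 5 ≡ 5 (mod 8), (2/5) = -1.
Reached (1/5) = 1. Collecting the sign flips along the way, the symbol is -1.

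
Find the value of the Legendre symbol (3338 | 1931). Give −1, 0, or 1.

First reduce: 3338 ≡ 1407 (mod 1931).
Reciprocity: 1407 ≡ 3 and 1931 ≡ 3 (mod 4), so (1407/1931) = −(1931/1407).
Reduce top mod 1407: now compute (524/1407).
Pull out 2^2: since 1407 ≡ 7 (mod 8), (2/1407) = +1, so (2/1407)^2 = +1.
Reciprocity: 131 ≡ 3 and 1407 ≡ 3 (mod 4), so (131/1407) = −(1407/131).
Reduce top mod 131: now compute (97/131).
Reciprocity: 97 ≡ 1 and 131 ≡ 3 (mod 4), so (97/131) = +(131/97).
Reduce top mod 97: now compute (34/97).
Pull out 2: since 97 ≡ 1 (mod 8), (2/97) = +1.
Reciprocity: 17 ≡ 1 and 97 ≡ 1 (mod 4), so (17/97) = +(97/17).
Reduce top mod 17: now compute (12/17).
Pull out 2^2: since 17 ≡ 1 (mod 8), (2/17) = +1, so (2/17)^2 = +1.
Reciprocity: 3 ≡ 3 and 17 ≡ 1 (mod 4), so (3/17) = +(17/3).
Reduce top mod 3: now compute (2/3).
Pull out 2: since 3 ≡ 3 (mod 8), (2/3) = -1.
Reached (1/3) = 1. Collecting the sign flips along the way, the symbol is -1.

-1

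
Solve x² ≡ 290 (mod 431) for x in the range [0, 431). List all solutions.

Since 431 ≡ 3 (mod 4), a square root of 290 is 290^((431+1)/4) = 290^108 mod 431.
Repeated squaring: 290^2≡55, 290^4≡8, 290^8≡64, 290^16≡217, 290^32≡110, 290^64≡32 (mod 431).
290^108 = 290^(64+32+8+4) ≡ 229 (mod 431).
Check: 229² = 52441 ≡ 290 (mod 431). The two roots are 202 and 229.

202, 229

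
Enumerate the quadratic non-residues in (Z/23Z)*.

Square k = 1,…,11 (k and 23−k give the same square):
1²=1, 2²=4, 3²=9, 4²=16, 5²≡2, 6²≡13, 7²≡3, 8²≡18, 9²≡12, 10²≡8, 11²≡6 (mod 23).
The residues are {1, 2, 3, 4, 6, 8, 9, 12, 13, 16, 18}; the non-residues are the remaining 11 nonzero classes.

5 7 10 11 14 15 17 19 20 21 22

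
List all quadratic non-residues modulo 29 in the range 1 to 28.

2,3,8,10,11,12,14,15,17,18,19,21,26,27

Square k = 1,…,14 (k and 29−k give the same square):
1²=1, 2²=4, 3²=9, 4²=16, 5²=25, 6²≡7, 7²≡20, 8²≡6, 9²≡23, 10²≡13, 11²≡5, 12²≡28, 13²≡24, 14²≡22 (mod 29).
The residues are {1, 4, 5, 6, 7, 9, 13, 16, 20, 22, 23, 24, 25, 28}; the non-residues are the remaining 14 nonzero classes.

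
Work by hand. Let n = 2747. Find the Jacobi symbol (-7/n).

First reduce: -7 ≡ 2740 (mod 2747).
Pull out 2^2: since 2747 ≡ 3 (mod 8), (2/2747) = -1, so (2/2747)^2 = +1.
Reciprocity: 685 ≡ 1 and 2747 ≡ 3 (mod 4), so (685/2747) = +(2747/685).
Reduce top mod 685: now compute (7/685).
Reciprocity: 7 ≡ 3 and 685 ≡ 1 (mod 4), so (7/685) = +(685/7).
Reduce top mod 7: now compute (6/7).
Pull out 2: since 7 ≡ 7 (mod 8), (2/7) = +1.
Reciprocity: 3 ≡ 3 and 7 ≡ 3 (mod 4), so (3/7) = −(7/3).
Reduce top mod 3: now compute (1/3).
Reached (1/3) = 1. Collecting the sign flips along the way, the symbol is -1.

-1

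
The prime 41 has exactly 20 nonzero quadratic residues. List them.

Square k = 1,…,20 (k and 41−k give the same square):
1²=1, 2²=4, 3²=9, 4²=16, 5²=25, 6²=36, 7²≡8, 8²≡23, 9²≡40, 10²≡18, 11²≡39, 12²≡21, 13²≡5, 14²≡32, 15²≡20, 16²≡10, 17²≡2, 18²≡37, 19²≡33, 20²≡31 (mod 41).
So the quadratic residues mod 41 are {1, 2, 4, 5, 8, 9, 10, 16, 18, 20, 21, 23, 25, 31, 32, 33, 36, 37, 39, 40}.

1 2 4 5 8 9 10 16 18 20 21 23 25 31 32 33 36 37 39 40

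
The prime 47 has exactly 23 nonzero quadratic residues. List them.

1, 2, 3, 4, 6, 7, 8, 9, 12, 14, 16, 17, 18, 21, 24, 25, 27, 28, 32, 34, 36, 37, 42

Square k = 1,…,23 (k and 47−k give the same square):
1²=1, 2²=4, 3²=9, 4²=16, 5²=25, 6²=36, 7²≡2, 8²≡17, 9²≡34, 10²≡6, 11²≡27, 12²≡3, 13²≡28, 14²≡8, 15²≡37, 16²≡21, 17²≡7, 18²≡42, 19²≡32, 20²≡24, 21²≡18, 22²≡14, 23²≡12 (mod 47).
So the quadratic residues mod 47 are {1, 2, 3, 4, 6, 7, 8, 9, 12, 14, 16, 17, 18, 21, 24, 25, 27, 28, 32, 34, 36, 37, 42}.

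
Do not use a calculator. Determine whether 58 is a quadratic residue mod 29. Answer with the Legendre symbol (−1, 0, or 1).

0

First reduce: 58 ≡ 0 (mod 29).
Top reduces to 0: gcd > 1, so the symbol is 0.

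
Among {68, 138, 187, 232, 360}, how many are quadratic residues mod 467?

3

(68/467) = +1 → QR.
(138/467) = -1 → non-residue.
(187/467) = -1 → non-residue.
(232/467) = +1 → QR.
(360/467) = +1 → QR.
Total quadratic residues among the 5: 3.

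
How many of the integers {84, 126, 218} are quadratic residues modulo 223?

(84/223) = -1 → non-residue.
(126/223) = +1 → QR.
(218/223) = +1 → QR.
Total quadratic residues among the 3: 2.

2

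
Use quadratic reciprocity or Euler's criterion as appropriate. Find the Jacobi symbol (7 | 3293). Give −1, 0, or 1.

-1

Reciprocity: 7 ≡ 3 and 3293 ≡ 1 (mod 4), so (7/3293) = +(3293/7).
Reduce top mod 7: now compute (3/7).
Reciprocity: 3 ≡ 3 and 7 ≡ 3 (mod 4), so (3/7) = −(7/3).
Reduce top mod 3: now compute (1/3).
Reached (1/3) = 1. Collecting the sign flips along the way, the symbol is -1.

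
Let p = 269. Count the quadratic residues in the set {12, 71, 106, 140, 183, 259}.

(12/269) = -1 → non-residue.
(71/269) = -1 → non-residue.
(106/269) = -1 → non-residue.
(140/269) = -1 → non-residue.
(183/269) = -1 → non-residue.
(259/269) = -1 → non-residue.
Total quadratic residues among the 6: 0.

0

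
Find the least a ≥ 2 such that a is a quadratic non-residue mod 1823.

5

(2/1823) = +1, so 2 is a residue.
(3/1823) = +1, so 3 is a residue.
(4/1823) = +1, so 4 is a residue.
(5/1823) = −1, so 5 is the smallest positive non-residue mod 1823.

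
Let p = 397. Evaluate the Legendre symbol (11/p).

1

Reciprocity: 11 ≡ 3 and 397 ≡ 1 (mod 4), so (11/397) = +(397/11).
Reduce top mod 11: now compute (1/11).
Reached (1/11) = 1. Collecting the sign flips along the way, the symbol is +1.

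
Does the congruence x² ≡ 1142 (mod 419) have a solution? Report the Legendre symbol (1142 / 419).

First reduce: 1142 ≡ 304 (mod 419).
Pull out 2^4: since 419 ≡ 3 (mod 8), (2/419) = -1, so (2/419)^4 = +1.
Reciprocity: 19 ≡ 3 and 419 ≡ 3 (mod 4), so (19/419) = −(419/19).
Reduce top mod 19: now compute (1/19).
Reached (1/19) = 1. Collecting the sign flips along the way, the symbol is -1.

-1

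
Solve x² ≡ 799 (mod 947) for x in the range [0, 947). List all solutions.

268, 679

Since 947 ≡ 3 (mod 4), a square root of 799 is 799^((947+1)/4) = 799^237 mod 947.
Repeated squaring: 799^2≡123, 799^4≡924, 799^8≡529, 799^16≡476, 799^32≡243, 799^64≡335, 799^128≡479 (mod 947).
799^237 = 799^(128+64+32+8+4+1) ≡ 679 (mod 947).
Check: 679² = 461041 ≡ 799 (mod 947). The two roots are 268 and 679.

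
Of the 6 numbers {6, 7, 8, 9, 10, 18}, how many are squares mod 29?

3

(6/29) = +1 → QR.
(7/29) = +1 → QR.
(8/29) = -1 → non-residue.
(9/29) = +1 → QR.
(10/29) = -1 → non-residue.
(18/29) = -1 → non-residue.
Total quadratic residues among the 6: 3.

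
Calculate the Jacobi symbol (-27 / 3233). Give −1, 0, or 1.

-1

First reduce: -27 ≡ 3206 (mod 3233).
Pull out 2: since 3233 ≡ 1 (mod 8), (2/3233) = +1.
Reciprocity: 1603 ≡ 3 and 3233 ≡ 1 (mod 4), so (1603/3233) = +(3233/1603).
Reduce top mod 1603: now compute (27/1603).
Reciprocity: 27 ≡ 3 and 1603 ≡ 3 (mod 4), so (27/1603) = −(1603/27).
Reduce top mod 27: now compute (10/27).
Pull out 2: since 27 ≡ 3 (mod 8), (2/27) = -1.
Reciprocity: 5 ≡ 1 and 27 ≡ 3 (mod 4), so (5/27) = +(27/5).
Reduce top mod 5: now compute (2/5).
Pull out 2: since 5 ≡ 5 (mod 8), (2/5) = -1.
Reached (1/5) = 1. Collecting the sign flips along the way, the symbol is -1.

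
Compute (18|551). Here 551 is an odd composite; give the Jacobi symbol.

1

Pull out 2: since 551 ≡ 7 (mod 8), (2/551) = +1.
Reciprocity: 9 ≡ 1 and 551 ≡ 3 (mod 4), so (9/551) = +(551/9).
Reduce top mod 9: now compute (2/9).
Pull out 2: since 9 ≡ 1 (mod 8), (2/9) = +1.
Reached (1/9) = 1. Collecting the sign flips along the way, the symbol is +1.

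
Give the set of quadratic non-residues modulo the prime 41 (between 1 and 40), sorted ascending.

3,6,7,11,12,13,14,15,17,19,22,24,26,27,28,29,30,34,35,38

Square k = 1,…,20 (k and 41−k give the same square):
1²=1, 2²=4, 3²=9, 4²=16, 5²=25, 6²=36, 7²≡8, 8²≡23, 9²≡40, 10²≡18, 11²≡39, 12²≡21, 13²≡5, 14²≡32, 15²≡20, 16²≡10, 17²≡2, 18²≡37, 19²≡33, 20²≡31 (mod 41).
The residues are {1, 2, 4, 5, 8, 9, 10, 16, 18, 20, 21, 23, 25, 31, 32, 33, 36, 37, 39, 40}; the non-residues are the remaining 20 nonzero classes.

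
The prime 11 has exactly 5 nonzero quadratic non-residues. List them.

Square k = 1,…,5 (k and 11−k give the same square):
1²=1, 2²=4, 3²=9, 4²≡5, 5²≡3 (mod 11).
The residues are {1, 3, 4, 5, 9}; the non-residues are the remaining 5 nonzero classes.

2 6 7 8 10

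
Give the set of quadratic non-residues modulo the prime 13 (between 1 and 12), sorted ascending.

Square k = 1,…,6 (k and 13−k give the same square):
1²=1, 2²=4, 3²=9, 4²≡3, 5²≡12, 6²≡10 (mod 13).
The residues are {1, 3, 4, 9, 10, 12}; the non-residues are the remaining 6 nonzero classes.

2,5,6,7,8,11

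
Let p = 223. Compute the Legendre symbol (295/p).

1

Euler's criterion: (295/223) ≡ 72^111 (mod 223).
72^2 ≡ 55 (mod 223)
72^4 ≡ 126 (mod 223)
72^8 ≡ 43 (mod 223)
72^16 ≡ 65 (mod 223)
72^32 ≡ 211 (mod 223)
72^64 ≡ 144 (mod 223)
72^111 = 72^(64+32+8+4+2+1) ≡ 1 (mod 223).
Result is 1, so (295/223) = 1.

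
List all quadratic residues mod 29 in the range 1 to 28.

1 4 5 6 7 9 13 16 20 22 23 24 25 28

Square k = 1,…,14 (k and 29−k give the same square):
1²=1, 2²=4, 3²=9, 4²=16, 5²=25, 6²≡7, 7²≡20, 8²≡6, 9²≡23, 10²≡13, 11²≡5, 12²≡28, 13²≡24, 14²≡22 (mod 29).
So the quadratic residues mod 29 are {1, 4, 5, 6, 7, 9, 13, 16, 20, 22, 23, 24, 25, 28}.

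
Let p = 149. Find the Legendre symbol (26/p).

Pull out 2: since 149 ≡ 5 (mod 8), (2/149) = -1.
Reciprocity: 13 ≡ 1 and 149 ≡ 1 (mod 4), so (13/149) = +(149/13).
Reduce top mod 13: now compute (6/13).
Pull out 2: since 13 ≡ 5 (mod 8), (2/13) = -1.
Reciprocity: 3 ≡ 3 and 13 ≡ 1 (mod 4), so (3/13) = +(13/3).
Reduce top mod 3: now compute (1/3).
Reached (1/3) = 1. Collecting the sign flips along the way, the symbol is +1.

1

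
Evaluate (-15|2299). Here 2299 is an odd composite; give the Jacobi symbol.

1

First reduce: -15 ≡ 2284 (mod 2299).
Pull out 2^2: since 2299 ≡ 3 (mod 8), (2/2299) = -1, so (2/2299)^2 = +1.
Reciprocity: 571 ≡ 3 and 2299 ≡ 3 (mod 4), so (571/2299) = −(2299/571).
Reduce top mod 571: now compute (15/571).
Reciprocity: 15 ≡ 3 and 571 ≡ 3 (mod 4), so (15/571) = −(571/15).
Reduce top mod 15: now compute (1/15).
Reached (1/15) = 1. Collecting the sign flips along the way, the symbol is +1.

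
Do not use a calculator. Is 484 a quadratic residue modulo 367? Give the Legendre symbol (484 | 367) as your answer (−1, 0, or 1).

1

First reduce: 484 ≡ 117 (mod 367).
Reciprocity: 117 ≡ 1 and 367 ≡ 3 (mod 4), so (117/367) = +(367/117).
Reduce top mod 117: now compute (16/117).
Pull out 2^4: since 117 ≡ 5 (mod 8), (2/117) = -1, so (2/117)^4 = +1.
Reached (1/117) = 1. Collecting the sign flips along the way, the symbol is +1.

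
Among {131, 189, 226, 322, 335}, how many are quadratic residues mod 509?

(131/509) = -1 → non-residue.
(189/509) = +1 → QR.
(226/509) = -1 → non-residue.
(322/509) = +1 → QR.
(335/509) = +1 → QR.
Total quadratic residues among the 5: 3.

3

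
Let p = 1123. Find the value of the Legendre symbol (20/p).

Euler's criterion: (20/1123) ≡ 20^561 (mod 1123).
20^2 ≡ 400 (mod 1123)
20^4 ≡ 534 (mod 1123)
20^8 ≡ 1037 (mod 1123)
20^16 ≡ 658 (mod 1123)
20^32 ≡ 609 (mod 1123)
20^64 ≡ 291 (mod 1123)
20^128 ≡ 456 (mod 1123)
20^256 ≡ 181 (mod 1123)
20^512 ≡ 194 (mod 1123)
20^561 = 20^(512+32+16+1) ≡ 1122 (mod 1123).
Result is 1122 ≡ −1, so (20/1123) = −1.

-1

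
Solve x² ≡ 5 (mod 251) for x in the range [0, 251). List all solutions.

Since 251 ≡ 3 (mod 4), a square root of 5 is 5^((251+1)/4) = 5^63 mod 251.
Repeated squaring: 5^2≡25, 5^4≡123, 5^8≡69, 5^16≡243, 5^32≡64 (mod 251).
5^63 = 5^(32+16+8+4+2+1) ≡ 16 (mod 251).
Check: 16² = 256 ≡ 5 (mod 251). The two roots are 16 and 235.

16, 235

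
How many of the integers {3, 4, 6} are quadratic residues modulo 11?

2

(3/11) = +1 → QR.
(4/11) = +1 → QR.
(6/11) = -1 → non-residue.
Total quadratic residues among the 3: 2.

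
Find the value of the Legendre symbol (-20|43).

1

First reduce: -20 ≡ 23 (mod 43).
Reciprocity: 23 ≡ 3 and 43 ≡ 3 (mod 4), so (23/43) = −(43/23).
Reduce top mod 23: now compute (20/23).
Pull out 2^2: since 23 ≡ 7 (mod 8), (2/23) = +1, so (2/23)^2 = +1.
Reciprocity: 5 ≡ 1 and 23 ≡ 3 (mod 4), so (5/23) = +(23/5).
Reduce top mod 5: now compute (3/5).
Reciprocity: 3 ≡ 3 and 5 ≡ 1 (mod 4), so (3/5) = +(5/3).
Reduce top mod 3: now compute (2/3).
Pull out 2: since 3 ≡ 3 (mod 8), (2/3) = -1.
Reached (1/3) = 1. Collecting the sign flips along the way, the symbol is +1.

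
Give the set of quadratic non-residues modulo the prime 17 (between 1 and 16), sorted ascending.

Square k = 1,…,8 (k and 17−k give the same square):
1²=1, 2²=4, 3²=9, 4²=16, 5²≡8, 6²≡2, 7²≡15, 8²≡13 (mod 17).
The residues are {1, 2, 4, 8, 9, 13, 15, 16}; the non-residues are the remaining 8 nonzero classes.

3 5 6 7 10 11 12 14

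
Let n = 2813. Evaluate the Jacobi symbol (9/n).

1

Reciprocity: 9 ≡ 1 and 2813 ≡ 1 (mod 4), so (9/2813) = +(2813/9).
Reduce top mod 9: now compute (5/9).
Reciprocity: 5 ≡ 1 and 9 ≡ 1 (mod 4), so (5/9) = +(9/5).
Reduce top mod 5: now compute (4/5).
Pull out 2^2: since 5 ≡ 5 (mod 8), (2/5) = -1, so (2/5)^2 = +1.
Reached (1/5) = 1. Collecting the sign flips along the way, the symbol is +1.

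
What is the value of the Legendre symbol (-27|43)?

1

Euler's criterion: (-27/43) ≡ 16^21 (mod 43).
16^2 ≡ 41 (mod 43)
16^4 ≡ 4 (mod 43)
16^8 ≡ 16 (mod 43)
16^16 ≡ 41 (mod 43)
16^21 = 16^(16+4+1) ≡ 1 (mod 43).
Result is 1, so (-27/43) = 1.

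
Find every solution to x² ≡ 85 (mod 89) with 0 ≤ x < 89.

89 ≡ 1 (mod 4), so we find a root by search.
Trying successive values, 21² = 441 ≡ 85 (mod 89). The other root is 89 − 21 = 68.

21, 68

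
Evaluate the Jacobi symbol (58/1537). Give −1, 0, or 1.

Pull out 2: since 1537 ≡ 1 (mod 8), (2/1537) = +1.
Reciprocity: 29 ≡ 1 and 1537 ≡ 1 (mod 4), so (29/1537) = +(1537/29).
Reduce top mod 29: now compute (0/29).
Top reduces to 0: gcd > 1, so the symbol is 0.

0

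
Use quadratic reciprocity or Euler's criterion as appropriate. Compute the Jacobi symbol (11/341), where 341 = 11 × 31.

Reciprocity: 11 ≡ 3 and 341 ≡ 1 (mod 4), so (11/341) = +(341/11).
Reduce top mod 11: now compute (0/11).
Top reduces to 0: gcd > 1, so the symbol is 0.

0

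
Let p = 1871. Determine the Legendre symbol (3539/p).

-1

First reduce: 3539 ≡ 1668 (mod 1871).
Pull out 2^2: since 1871 ≡ 7 (mod 8), (2/1871) = +1, so (2/1871)^2 = +1.
Reciprocity: 417 ≡ 1 and 1871 ≡ 3 (mod 4), so (417/1871) = +(1871/417).
Reduce top mod 417: now compute (203/417).
Reciprocity: 203 ≡ 3 and 417 ≡ 1 (mod 4), so (203/417) = +(417/203).
Reduce top mod 203: now compute (11/203).
Reciprocity: 11 ≡ 3 and 203 ≡ 3 (mod 4), so (11/203) = −(203/11).
Reduce top mod 11: now compute (5/11).
Reciprocity: 5 ≡ 1 and 11 ≡ 3 (mod 4), so (5/11) = +(11/5).
Reduce top mod 5: now compute (1/5).
Reached (1/5) = 1. Collecting the sign flips along the way, the symbol is -1.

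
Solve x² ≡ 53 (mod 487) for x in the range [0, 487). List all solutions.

Since 487 ≡ 3 (mod 4), a square root of 53 is 53^((487+1)/4) = 53^122 mod 487.
Repeated squaring: 53^2≡374, 53^4≡107, 53^8≡248, 53^16≡142, 53^32≡197, 53^64≡336 (mod 487).
53^122 = 53^(64+32+16+8+2) ≡ 370 (mod 487).
Check: 370² = 136900 ≡ 53 (mod 487). The two roots are 117 and 370.

117, 370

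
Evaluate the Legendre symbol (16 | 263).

1

Euler's criterion: (16/263) ≡ 16^131 (mod 263).
16^2 ≡ 256 (mod 263)
16^4 ≡ 49 (mod 263)
16^8 ≡ 34 (mod 263)
16^16 ≡ 104 (mod 263)
16^32 ≡ 33 (mod 263)
16^64 ≡ 37 (mod 263)
16^128 ≡ 54 (mod 263)
16^131 = 16^(128+2+1) ≡ 1 (mod 263).
Result is 1, so (16/263) = 1.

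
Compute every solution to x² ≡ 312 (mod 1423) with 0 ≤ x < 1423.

512, 911

Since 1423 ≡ 3 (mod 4), a square root of 312 is 312^((1423+1)/4) = 312^356 mod 1423.
Repeated squaring: 312^2≡580, 312^4≡572, 312^8≡1317, 312^16≡1275, 312^32≡559, 312^64≡844, 312^128≡836, 312^256≡203 (mod 1423).
312^356 = 312^(256+64+32+4) ≡ 512 (mod 1423).
Check: 512² = 262144 ≡ 312 (mod 1423). The two roots are 512 and 911.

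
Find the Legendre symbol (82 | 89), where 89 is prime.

Euler's criterion: (82/89) ≡ 82^44 (mod 89).
82^2 ≡ 49 (mod 89)
82^4 ≡ 87 (mod 89)
82^8 ≡ 4 (mod 89)
82^16 ≡ 16 (mod 89)
82^32 ≡ 78 (mod 89)
82^44 = 82^(32+8+4) ≡ 88 (mod 89).
Result is 88 ≡ −1, so (82/89) = −1.

-1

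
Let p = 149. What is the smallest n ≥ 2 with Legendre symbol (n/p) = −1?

(2/149) = −1, so 2 is the smallest positive non-residue mod 149.

2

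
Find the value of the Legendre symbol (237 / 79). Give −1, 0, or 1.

0

First reduce: 237 ≡ 0 (mod 79).
Top reduces to 0: gcd > 1, so the symbol is 0.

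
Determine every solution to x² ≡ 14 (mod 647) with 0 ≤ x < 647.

57, 590

Since 647 ≡ 3 (mod 4), a square root of 14 is 14^((647+1)/4) = 14^162 mod 647.
Repeated squaring: 14^2≡196, 14^4≡243, 14^8≡172, 14^16≡469, 14^32≡628, 14^64≡361, 14^128≡274 (mod 647).
14^162 = 14^(128+32+2) ≡ 590 (mod 647).
Check: 590² = 348100 ≡ 14 (mod 647). The two roots are 57 and 590.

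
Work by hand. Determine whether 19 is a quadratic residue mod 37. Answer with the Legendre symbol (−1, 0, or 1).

Reciprocity: 19 ≡ 3 and 37 ≡ 1 (mod 4), so (19/37) = +(37/19).
Reduce top mod 19: now compute (18/19).
Pull out 2: since 19 ≡ 3 (mod 8), (2/19) = -1.
Reciprocity: 9 ≡ 1 and 19 ≡ 3 (mod 4), so (9/19) = +(19/9).
Reduce top mod 9: now compute (1/9).
Reached (1/9) = 1. Collecting the sign flips along the way, the symbol is -1.

-1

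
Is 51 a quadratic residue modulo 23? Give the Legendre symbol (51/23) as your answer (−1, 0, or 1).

-1

Euler's criterion: (51/23) ≡ 5^11 (mod 23).
5^2 ≡ 2 (mod 23)
5^4 ≡ 4 (mod 23)
5^8 ≡ 16 (mod 23)
5^11 = 5^(8+2+1) ≡ 22 (mod 23).
Result is 22 ≡ −1, so (51/23) = −1.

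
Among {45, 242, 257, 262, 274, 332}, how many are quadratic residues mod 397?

2

(45/397) = -1 → non-residue.
(242/397) = -1 → non-residue.
(257/397) = +1 → QR.
(262/397) = -1 → non-residue.
(274/397) = -1 → non-residue.
(332/397) = +1 → QR.
Total quadratic residues among the 6: 2.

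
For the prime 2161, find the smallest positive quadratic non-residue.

7

(2/2161) = +1, so 2 is a residue.
(3/2161) = +1, so 3 is a residue.
(4/2161) = +1, so 4 is a residue.
(5/2161) = +1, so 5 is a residue.
(6/2161) = +1, so 6 is a residue.
(7/2161) = −1, so 7 is the smallest positive non-residue mod 2161.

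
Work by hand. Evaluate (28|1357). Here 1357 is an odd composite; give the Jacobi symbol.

Pull out 2^2: since 1357 ≡ 5 (mod 8), (2/1357) = -1, so (2/1357)^2 = +1.
Reciprocity: 7 ≡ 3 and 1357 ≡ 1 (mod 4), so (7/1357) = +(1357/7).
Reduce top mod 7: now compute (6/7).
Pull out 2: since 7 ≡ 7 (mod 8), (2/7) = +1.
Reciprocity: 3 ≡ 3 and 7 ≡ 3 (mod 4), so (3/7) = −(7/3).
Reduce top mod 3: now compute (1/3).
Reached (1/3) = 1. Collecting the sign flips along the way, the symbol is -1.

-1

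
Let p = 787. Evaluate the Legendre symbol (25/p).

1

Euler's criterion: (25/787) ≡ 25^393 (mod 787).
25^2 ≡ 625 (mod 787)
25^4 ≡ 273 (mod 787)
25^8 ≡ 551 (mod 787)
25^16 ≡ 606 (mod 787)
25^32 ≡ 494 (mod 787)
25^64 ≡ 66 (mod 787)
25^128 ≡ 421 (mod 787)
25^256 ≡ 166 (mod 787)
25^393 = 25^(256+128+8+1) ≡ 1 (mod 787).
Result is 1, so (25/787) = 1.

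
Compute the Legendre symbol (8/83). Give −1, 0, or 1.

Pull out 2^3: since 83 ≡ 3 (mod 8), (2/83) = -1, so (2/83)^3 = -1.
Reached (1/83) = 1. Collecting the sign flips along the way, the symbol is -1.

-1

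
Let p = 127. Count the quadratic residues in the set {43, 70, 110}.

(43/127) = -1 → non-residue.
(70/127) = +1 → QR.
(110/127) = -1 → non-residue.
Total quadratic residues among the 3: 1.

1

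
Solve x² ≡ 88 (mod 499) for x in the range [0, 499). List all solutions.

228, 271

Since 499 ≡ 3 (mod 4), a square root of 88 is 88^((499+1)/4) = 88^125 mod 499.
Repeated squaring: 88^2≡259, 88^4≡215, 88^8≡317, 88^16≡190, 88^32≡172, 88^64≡143 (mod 499).
88^125 = 88^(64+32+16+8+4+1) ≡ 228 (mod 499).
Check: 228² = 51984 ≡ 88 (mod 499). The two roots are 228 and 271.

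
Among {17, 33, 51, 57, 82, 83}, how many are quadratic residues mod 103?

(17/103) = +1 → QR.
(33/103) = +1 → QR.
(51/103) = -1 → non-residue.
(57/103) = -1 → non-residue.
(82/103) = +1 → QR.
(83/103) = +1 → QR.
Total quadratic residues among the 6: 4.

4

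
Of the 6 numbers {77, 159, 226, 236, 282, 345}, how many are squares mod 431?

(77/431) = -1 → non-residue.
(159/431) = +1 → QR.
(226/431) = -1 → non-residue.
(236/431) = +1 → QR.
(282/431) = -1 → non-residue.
(345/431) = +1 → QR.
Total quadratic residues among the 6: 3.

3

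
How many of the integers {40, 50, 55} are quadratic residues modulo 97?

(40/97) = -1 → non-residue.
(50/97) = +1 → QR.
(55/97) = -1 → non-residue.
Total quadratic residues among the 3: 1.

1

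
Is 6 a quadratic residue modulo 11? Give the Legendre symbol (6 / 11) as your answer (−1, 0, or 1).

-1

Pull out 2: since 11 ≡ 3 (mod 8), (2/11) = -1.
Reciprocity: 3 ≡ 3 and 11 ≡ 3 (mod 4), so (3/11) = −(11/3).
Reduce top mod 3: now compute (2/3).
Pull out 2: since 3 ≡ 3 (mod 8), (2/3) = -1.
Reached (1/3) = 1. Collecting the sign flips along the way, the symbol is -1.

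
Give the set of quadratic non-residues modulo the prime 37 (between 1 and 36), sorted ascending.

Square k = 1,…,18 (k and 37−k give the same square):
1²=1, 2²=4, 3²=9, 4²=16, 5²=25, 6²=36, 7²≡12, 8²≡27, 9²≡7, 10²≡26, 11²≡10, 12²≡33, 13²≡21, 14²≡11, 15²≡3, 16²≡34, 17²≡30, 18²≡28 (mod 37).
The residues are {1, 3, 4, 7, 9, 10, 11, 12, 16, 21, 25, 26, 27, 28, 30, 33, 34, 36}; the non-residues are the remaining 18 nonzero classes.

2, 5, 6, 8, 13, 14, 15, 17, 18, 19, 20, 22, 23, 24, 29, 31, 32, 35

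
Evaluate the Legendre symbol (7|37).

1

Reciprocity: 7 ≡ 3 and 37 ≡ 1 (mod 4), so (7/37) = +(37/7).
Reduce top mod 7: now compute (2/7).
Pull out 2: since 7 ≡ 7 (mod 8), (2/7) = +1.
Reached (1/7) = 1. Collecting the sign flips along the way, the symbol is +1.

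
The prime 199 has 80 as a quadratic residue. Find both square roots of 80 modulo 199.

Since 199 ≡ 3 (mod 4), a square root of 80 is 80^((199+1)/4) = 80^50 mod 199.
Repeated squaring: 80^2≡32, 80^4≡29, 80^8≡45, 80^16≡35, 80^32≡31 (mod 199).
80^50 = 80^(32+16+2) ≡ 94 (mod 199).
Check: 94² = 8836 ≡ 80 (mod 199). The two roots are 94 and 105.

94, 105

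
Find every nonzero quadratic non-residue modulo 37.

Square k = 1,…,18 (k and 37−k give the same square):
1²=1, 2²=4, 3²=9, 4²=16, 5²=25, 6²=36, 7²≡12, 8²≡27, 9²≡7, 10²≡26, 11²≡10, 12²≡33, 13²≡21, 14²≡11, 15²≡3, 16²≡34, 17²≡30, 18²≡28 (mod 37).
The residues are {1, 3, 4, 7, 9, 10, 11, 12, 16, 21, 25, 26, 27, 28, 30, 33, 34, 36}; the non-residues are the remaining 18 nonzero classes.

2 5 6 8 13 14 15 17 18 19 20 22 23 24 29 31 32 35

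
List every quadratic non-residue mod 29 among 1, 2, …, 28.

Square k = 1,…,14 (k and 29−k give the same square):
1²=1, 2²=4, 3²=9, 4²=16, 5²=25, 6²≡7, 7²≡20, 8²≡6, 9²≡23, 10²≡13, 11²≡5, 12²≡28, 13²≡24, 14²≡22 (mod 29).
The residues are {1, 4, 5, 6, 7, 9, 13, 16, 20, 22, 23, 24, 25, 28}; the non-residues are the remaining 14 nonzero classes.

2 3 8 10 11 12 14 15 17 18 19 21 26 27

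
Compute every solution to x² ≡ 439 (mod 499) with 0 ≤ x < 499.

Since 499 ≡ 3 (mod 4), a square root of 439 is 439^((499+1)/4) = 439^125 mod 499.
Repeated squaring: 439^2≡107, 439^4≡471, 439^8≡285, 439^16≡387, 439^32≡69, 439^64≡270 (mod 499).
439^125 = 439^(64+32+16+8+4+1) ≡ 455 (mod 499).
Check: 455² = 207025 ≡ 439 (mod 499). The two roots are 44 and 455.

44, 455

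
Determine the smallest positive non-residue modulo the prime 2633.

(2/2633) = +1, so 2 is a residue.
(3/2633) = −1, so 3 is the smallest positive non-residue mod 2633.

3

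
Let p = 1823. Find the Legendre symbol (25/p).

1

Reciprocity: 25 ≡ 1 and 1823 ≡ 3 (mod 4), so (25/1823) = +(1823/25).
Reduce top mod 25: now compute (23/25).
Reciprocity: 23 ≡ 3 and 25 ≡ 1 (mod 4), so (23/25) = +(25/23).
Reduce top mod 23: now compute (2/23).
Pull out 2: since 23 ≡ 7 (mod 8), (2/23) = +1.
Reached (1/23) = 1. Collecting the sign flips along the way, the symbol is +1.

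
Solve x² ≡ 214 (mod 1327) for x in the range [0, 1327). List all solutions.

258, 1069

Since 1327 ≡ 3 (mod 4), a square root of 214 is 214^((1327+1)/4) = 214^332 mod 1327.
Repeated squaring: 214^2≡678, 214^4≡542, 214^8≡497, 214^16≡187, 214^32≡467, 214^64≡461, 214^128≡201, 214^256≡591 (mod 1327).
214^332 = 214^(256+64+8+4) ≡ 1069 (mod 1327).
Check: 1069² = 1142761 ≡ 214 (mod 1327). The two roots are 258 and 1069.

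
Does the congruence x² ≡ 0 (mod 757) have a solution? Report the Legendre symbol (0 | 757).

0

Top reduces to 0: gcd > 1, so the symbol is 0.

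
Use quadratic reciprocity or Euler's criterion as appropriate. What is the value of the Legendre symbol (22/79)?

Euler's criterion: (22/79) ≡ 22^39 (mod 79).
22^2 ≡ 10 (mod 79)
22^4 ≡ 21 (mod 79)
22^8 ≡ 46 (mod 79)
22^16 ≡ 62 (mod 79)
22^32 ≡ 52 (mod 79)
22^39 = 22^(32+4+2+1) ≡ 1 (mod 79).
Result is 1, so (22/79) = 1.

1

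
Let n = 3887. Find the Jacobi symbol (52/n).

0

Pull out 2^2: since 3887 ≡ 7 (mod 8), (2/3887) = +1, so (2/3887)^2 = +1.
Reciprocity: 13 ≡ 1 and 3887 ≡ 3 (mod 4), so (13/3887) = +(3887/13).
Reduce top mod 13: now compute (0/13).
Top reduces to 0: gcd > 1, so the symbol is 0.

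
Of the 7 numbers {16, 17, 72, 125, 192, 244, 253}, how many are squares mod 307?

(16/307) = +1 → QR.
(17/307) = +1 → QR.
(72/307) = -1 → non-residue.
(125/307) = -1 → non-residue.
(192/307) = -1 → non-residue.
(244/307) = -1 → non-residue.
(253/307) = -1 → non-residue.
Total quadratic residues among the 7: 2.

2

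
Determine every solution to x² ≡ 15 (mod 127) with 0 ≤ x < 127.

53, 74

Since 127 ≡ 3 (mod 4), a square root of 15 is 15^((127+1)/4) = 15^32 mod 127.
Repeated squaring: 15^2≡98, 15^4≡79, 15^8≡18, 15^16≡70, 15^32≡74 (mod 127).
15^32 = 15^(32) ≡ 74 (mod 127).
Check: 74² = 5476 ≡ 15 (mod 127). The two roots are 53 and 74.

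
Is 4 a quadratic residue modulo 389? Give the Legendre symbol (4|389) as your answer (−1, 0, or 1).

Pull out 2^2: since 389 ≡ 5 (mod 8), (2/389) = -1, so (2/389)^2 = +1.
Reached (1/389) = 1. Collecting the sign flips along the way, the symbol is +1.

1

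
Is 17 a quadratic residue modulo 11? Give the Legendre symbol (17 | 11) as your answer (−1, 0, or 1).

-1

First reduce: 17 ≡ 6 (mod 11).
Pull out 2: since 11 ≡ 3 (mod 8), (2/11) = -1.
Reciprocity: 3 ≡ 3 and 11 ≡ 3 (mod 4), so (3/11) = −(11/3).
Reduce top mod 3: now compute (2/3).
Pull out 2: since 3 ≡ 3 (mod 8), (2/3) = -1.
Reached (1/3) = 1. Collecting the sign flips along the way, the symbol is -1.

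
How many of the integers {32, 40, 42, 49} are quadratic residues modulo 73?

(32/73) = +1 → QR.
(40/73) = -1 → non-residue.
(42/73) = -1 → non-residue.
(49/73) = +1 → QR.
Total quadratic residues among the 4: 2.

2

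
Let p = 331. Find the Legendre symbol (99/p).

-1

Reciprocity: 99 ≡ 3 and 331 ≡ 3 (mod 4), so (99/331) = −(331/99).
Reduce top mod 99: now compute (34/99).
Pull out 2: since 99 ≡ 3 (mod 8), (2/99) = -1.
Reciprocity: 17 ≡ 1 and 99 ≡ 3 (mod 4), so (17/99) = +(99/17).
Reduce top mod 17: now compute (14/17).
Pull out 2: since 17 ≡ 1 (mod 8), (2/17) = +1.
Reciprocity: 7 ≡ 3 and 17 ≡ 1 (mod 4), so (7/17) = +(17/7).
Reduce top mod 7: now compute (3/7).
Reciprocity: 3 ≡ 3 and 7 ≡ 3 (mod 4), so (3/7) = −(7/3).
Reduce top mod 3: now compute (1/3).
Reached (1/3) = 1. Collecting the sign flips along the way, the symbol is -1.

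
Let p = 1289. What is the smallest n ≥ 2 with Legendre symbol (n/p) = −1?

(2/1289) = +1, so 2 is a residue.
(3/1289) = −1, so 3 is the smallest positive non-residue mod 1289.

3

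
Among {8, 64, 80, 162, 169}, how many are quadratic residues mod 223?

(8/223) = +1 → QR.
(64/223) = +1 → QR.
(80/223) = -1 → non-residue.
(162/223) = +1 → QR.
(169/223) = +1 → QR.
Total quadratic residues among the 5: 4.

4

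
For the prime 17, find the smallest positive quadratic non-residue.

3

(2/17) = +1, so 2 is a residue.
(3/17) = −1, so 3 is the smallest positive non-residue mod 17.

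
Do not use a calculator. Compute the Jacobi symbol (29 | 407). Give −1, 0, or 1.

Reciprocity: 29 ≡ 1 and 407 ≡ 3 (mod 4), so (29/407) = +(407/29).
Reduce top mod 29: now compute (1/29).
Reached (1/29) = 1. Collecting the sign flips along the way, the symbol is +1.

1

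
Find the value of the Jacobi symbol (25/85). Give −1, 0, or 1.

Reciprocity: 25 ≡ 1 and 85 ≡ 1 (mod 4), so (25/85) = +(85/25).
Reduce top mod 25: now compute (10/25).
Pull out 2: since 25 ≡ 1 (mod 8), (2/25) = +1.
Reciprocity: 5 ≡ 1 and 25 ≡ 1 (mod 4), so (5/25) = +(25/5).
Reduce top mod 5: now compute (0/5).
Top reduces to 0: gcd > 1, so the symbol is 0.

0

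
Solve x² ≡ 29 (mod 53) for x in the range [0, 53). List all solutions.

53 ≡ 1 (mod 4), so we find a root by search.
Trying successive values, 20² = 400 ≡ 29 (mod 53). The other root is 53 − 20 = 33.

20, 33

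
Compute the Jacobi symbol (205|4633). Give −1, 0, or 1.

0

Reciprocity: 205 ≡ 1 and 4633 ≡ 1 (mod 4), so (205/4633) = +(4633/205).
Reduce top mod 205: now compute (123/205).
Reciprocity: 123 ≡ 3 and 205 ≡ 1 (mod 4), so (123/205) = +(205/123).
Reduce top mod 123: now compute (82/123).
Pull out 2: since 123 ≡ 3 (mod 8), (2/123) = -1.
Reciprocity: 41 ≡ 1 and 123 ≡ 3 (mod 4), so (41/123) = +(123/41).
Reduce top mod 41: now compute (0/41).
Top reduces to 0: gcd > 1, so the symbol is 0.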